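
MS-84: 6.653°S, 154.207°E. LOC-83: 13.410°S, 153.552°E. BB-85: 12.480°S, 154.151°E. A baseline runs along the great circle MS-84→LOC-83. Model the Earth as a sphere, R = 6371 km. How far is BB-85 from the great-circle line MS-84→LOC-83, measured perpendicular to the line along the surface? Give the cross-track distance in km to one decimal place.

54.8 km

δ₁₃ = central angle MS-84→BB-85 = 0.101705 rad  (haversine)
θ₁₃ = bearing MS-84→BB-85 = 180.539°,  θ₁₂ = bearing MS-84→LOC-83 = 185.399°
dₓₜ = R·arcsin(sin δ₁₃ · sin(θ₁₃ − θ₁₂)) = 6371·arcsin(0.10153·sin(-4.860°)) = -54.804 km
|dₓₜ| = 54.804 km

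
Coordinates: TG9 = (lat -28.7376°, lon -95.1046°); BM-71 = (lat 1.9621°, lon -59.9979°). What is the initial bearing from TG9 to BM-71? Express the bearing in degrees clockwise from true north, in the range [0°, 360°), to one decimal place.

53.6°

Δλ = 35.1067°
y = sin Δλ · cos φ₂ = 0.574764
x = cos φ₁ sin φ₂ − sin φ₁ cos φ₂ cos Δλ = 0.423124
θ = atan2(y, x) = 53.6406° → 53.6406° (mod 360°)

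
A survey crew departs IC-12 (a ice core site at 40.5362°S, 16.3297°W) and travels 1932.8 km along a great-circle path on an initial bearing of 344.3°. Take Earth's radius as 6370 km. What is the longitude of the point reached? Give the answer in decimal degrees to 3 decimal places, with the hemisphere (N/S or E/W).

δ = d/R = 1932.8/6370 = 0.303422 rad
φ₂ = arcsin(sin φ₁ cos δ + cos φ₁ sin δ cos θ)
   = arcsin(-0.64993·0.95432 + 0.76000·0.29879·0.96269) = -23.68035°
λ₂ = λ₁ + atan2(sin θ sin δ cos φ₁, cos δ − sin φ₁ sin φ₂) = -21.39470°

21.395°W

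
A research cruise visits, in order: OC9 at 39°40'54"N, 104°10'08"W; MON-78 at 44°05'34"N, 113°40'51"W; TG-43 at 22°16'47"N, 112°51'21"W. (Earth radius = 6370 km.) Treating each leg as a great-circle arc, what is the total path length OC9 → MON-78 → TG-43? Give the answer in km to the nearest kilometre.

3353 km

OC9: φ = +39.68167°, λ = -104.16889°
MON-78: φ = +44.09278°, λ = -113.68083°
TG-43: φ = +22.27972°, λ = -112.85583°
OC9→MON-78: c = 0.145467 rad, d = 926.62 km
MON-78→TG-43: c = 0.380895 rad, d = 2426.30 km
Total = 926.62 + 2426.30 = 3352.93 km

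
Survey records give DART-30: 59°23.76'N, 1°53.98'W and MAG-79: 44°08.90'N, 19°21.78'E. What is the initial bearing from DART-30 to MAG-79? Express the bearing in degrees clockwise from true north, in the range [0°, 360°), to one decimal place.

DART-30: φ = +59.39600°, λ = -1.89967°
MAG-79: φ = +44.14833°, λ = +19.36300°
Δλ = 21.2627°
y = sin Δλ · cos φ₂ = 0.260211
x = cos φ₁ sin φ₂ − sin φ₁ cos φ₂ cos Δλ = -0.220951
θ = atan2(y, x) = 130.3353° → 130.3353° (mod 360°)

130.3°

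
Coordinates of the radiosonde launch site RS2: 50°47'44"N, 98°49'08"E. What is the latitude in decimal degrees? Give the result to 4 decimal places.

50° + 47′/60 + 44″/3600 = 50 + 0.78333 + 0.01222 = 50.7956°

50.7956°N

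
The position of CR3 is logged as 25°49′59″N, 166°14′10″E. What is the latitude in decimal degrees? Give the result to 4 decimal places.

25.8331°N

25° + 49′/60 + 59″/3600 = 25 + 0.81667 + 0.01639 = 25.8331°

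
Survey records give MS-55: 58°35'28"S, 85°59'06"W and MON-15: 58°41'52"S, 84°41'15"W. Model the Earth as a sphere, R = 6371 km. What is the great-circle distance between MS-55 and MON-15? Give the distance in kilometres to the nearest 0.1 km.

76.0 km

MS-55: φ = -58.59111°, λ = -85.98500°
MON-15: φ = -58.69778°, λ = -84.68750°
Δφ = -0.1067°,  Δλ = 1.2975°
a = sin²(Δφ/2) + cos φ₁ cos φ₂ sin²(Δλ/2) = 0.000036
c = 2·arcsin(√a) = 0.011930 rad = 0.6835°
d = R·c = 6371 × 0.011930 = 76.0 km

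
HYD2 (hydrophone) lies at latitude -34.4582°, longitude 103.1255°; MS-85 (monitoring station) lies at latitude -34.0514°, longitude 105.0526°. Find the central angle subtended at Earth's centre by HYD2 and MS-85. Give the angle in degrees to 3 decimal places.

Δφ = 0.4068°,  Δλ = 1.9271°
a = sin²(Δφ/2) + cos φ₁ cos φ₂ sin²(Δλ/2) = 0.000206
c = 2·arcsin(√a) = 0.028692 rad = 1.6439°

1.644°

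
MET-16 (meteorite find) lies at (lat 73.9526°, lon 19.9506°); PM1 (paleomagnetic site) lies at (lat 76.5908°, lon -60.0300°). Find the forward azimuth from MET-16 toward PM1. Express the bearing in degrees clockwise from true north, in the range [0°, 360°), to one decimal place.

Δλ = -79.9806°
y = sin Δλ · cos φ₂ = -0.228367
x = cos φ₁ sin φ₂ − sin φ₁ cos φ₂ cos Δλ = 0.230122
θ = atan2(y, x) = -44.7808° → 315.2192° (mod 360°)

315.2°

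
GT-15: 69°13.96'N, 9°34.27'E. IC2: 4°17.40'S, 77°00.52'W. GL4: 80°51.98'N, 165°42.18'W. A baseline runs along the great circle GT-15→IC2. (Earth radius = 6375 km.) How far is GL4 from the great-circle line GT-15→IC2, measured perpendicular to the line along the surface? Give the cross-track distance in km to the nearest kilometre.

3319 km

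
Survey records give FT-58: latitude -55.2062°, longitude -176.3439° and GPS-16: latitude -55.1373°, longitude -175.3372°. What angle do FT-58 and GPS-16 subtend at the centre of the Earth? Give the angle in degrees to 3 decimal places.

Δφ = 0.0689°,  Δλ = 1.0067°
a = sin²(Δφ/2) + cos φ₁ cos φ₂ sin²(Δλ/2) = 0.000026
c = 2·arcsin(√a) = 0.010106 rad = 0.5791°

0.579°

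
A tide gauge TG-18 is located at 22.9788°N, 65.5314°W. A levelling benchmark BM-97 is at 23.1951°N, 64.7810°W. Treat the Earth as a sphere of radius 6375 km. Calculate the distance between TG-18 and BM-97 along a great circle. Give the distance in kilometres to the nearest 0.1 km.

Δφ = 0.2163°,  Δλ = 0.7504°
a = sin²(Δφ/2) + cos φ₁ cos φ₂ sin²(Δλ/2) = 0.000040
c = 2·arcsin(√a) = 0.012626 rad = 0.7234°
d = R·c = 6375 × 0.012626 = 80.5 km

80.5 km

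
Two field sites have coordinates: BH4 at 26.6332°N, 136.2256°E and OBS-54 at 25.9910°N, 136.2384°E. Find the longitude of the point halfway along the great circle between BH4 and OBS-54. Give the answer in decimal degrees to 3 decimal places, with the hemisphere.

Bx = cos φ₂ cos Δλ = 0.898863,  By = cos φ₂ sin Δλ = 0.000201
φₘ = atan2(sin φ₁ + sin φ₂, √((cos φ₁ + Bx)² + By²)) = 26.31210°
λₘ = λ₁ + atan2(By, cos φ₁ + Bx) = 136.23202°

136.232°E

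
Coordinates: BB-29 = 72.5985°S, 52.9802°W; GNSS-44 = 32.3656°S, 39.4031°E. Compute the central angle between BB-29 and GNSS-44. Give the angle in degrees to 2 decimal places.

Δφ = 40.2329°,  Δλ = 92.3833°
a = sin²(Δφ/2) + cos φ₁ cos φ₂ sin²(Δλ/2) = 0.249842
c = 2·arcsin(√a) = 1.046834 rad = 59.9792°

59.98°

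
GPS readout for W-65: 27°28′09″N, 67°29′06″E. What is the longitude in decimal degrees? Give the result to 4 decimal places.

67.4850°E

67° + 29′/60 + 6″/3600 = 67 + 0.48333 + 0.00167 = 67.4850°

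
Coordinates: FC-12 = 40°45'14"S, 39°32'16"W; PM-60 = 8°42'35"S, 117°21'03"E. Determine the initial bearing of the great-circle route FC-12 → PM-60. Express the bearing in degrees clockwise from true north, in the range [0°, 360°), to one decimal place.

FC-12: φ = -40.75389°, λ = -39.53778°
PM-60: φ = -8.70972°, λ = +117.35083°
Δλ = 156.8886°
y = sin Δλ · cos φ₂ = 0.387993
x = cos φ₁ sin φ₂ − sin φ₁ cos φ₂ cos Δλ = -0.708205
θ = atan2(y, x) = 151.2837° → 151.2837° (mod 360°)

151.3°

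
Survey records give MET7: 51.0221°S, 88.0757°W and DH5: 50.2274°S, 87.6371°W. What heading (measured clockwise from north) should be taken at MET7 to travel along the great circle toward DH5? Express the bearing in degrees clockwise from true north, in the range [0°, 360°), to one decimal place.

Δλ = 0.4386°
y = sin Δλ · cos φ₂ = 0.004897
x = cos φ₁ sin φ₂ − sin φ₁ cos φ₂ cos Δλ = 0.013855
θ = atan2(y, x) = 19.4663° → 19.4663° (mod 360°)

19.5°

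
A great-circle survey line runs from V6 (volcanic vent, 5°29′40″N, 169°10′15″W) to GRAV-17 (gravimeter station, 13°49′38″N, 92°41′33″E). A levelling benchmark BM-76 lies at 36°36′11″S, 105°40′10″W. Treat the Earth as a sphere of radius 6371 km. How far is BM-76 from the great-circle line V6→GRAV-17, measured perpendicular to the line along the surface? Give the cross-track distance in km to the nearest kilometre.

2803 km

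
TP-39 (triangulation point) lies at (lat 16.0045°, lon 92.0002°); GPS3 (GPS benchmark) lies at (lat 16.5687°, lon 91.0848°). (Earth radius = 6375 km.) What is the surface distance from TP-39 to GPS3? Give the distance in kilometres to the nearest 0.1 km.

116.2 km

Δφ = 0.5642°,  Δλ = -0.9154°
a = sin²(Δφ/2) + cos φ₁ cos φ₂ sin²(Δλ/2) = 0.000083
c = 2·arcsin(√a) = 0.018225 rad = 1.0442°
d = R·c = 6375 × 0.018225 = 116.2 km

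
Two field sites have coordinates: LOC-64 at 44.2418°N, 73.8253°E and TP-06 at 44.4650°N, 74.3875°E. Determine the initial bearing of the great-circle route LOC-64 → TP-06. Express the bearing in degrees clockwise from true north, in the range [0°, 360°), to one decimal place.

60.8°

Δλ = 0.5622°
y = sin Δλ · cos φ₂ = 0.007003
x = cos φ₁ sin φ₂ − sin φ₁ cos φ₂ cos Δλ = 0.003920
θ = atan2(y, x) = 60.7634° → 60.7634° (mod 360°)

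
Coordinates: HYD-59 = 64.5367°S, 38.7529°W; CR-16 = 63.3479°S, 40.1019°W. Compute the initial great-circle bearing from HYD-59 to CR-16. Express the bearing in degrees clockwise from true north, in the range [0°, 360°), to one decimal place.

Δλ = -1.3490°
y = sin Δλ · cos φ₂ = -0.010560
x = cos φ₁ sin φ₂ − sin φ₁ cos φ₂ cos Δλ = 0.020635
θ = atan2(y, x) = -27.1024° → 332.8976° (mod 360°)

332.9°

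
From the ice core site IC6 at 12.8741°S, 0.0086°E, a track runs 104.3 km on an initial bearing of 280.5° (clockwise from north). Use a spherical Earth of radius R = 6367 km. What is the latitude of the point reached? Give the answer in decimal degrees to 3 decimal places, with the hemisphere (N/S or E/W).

δ = d/R = 104.3/6367 = 0.016381 rad
φ₂ = arcsin(sin φ₁ cos δ + cos φ₁ sin δ cos θ)
   = arcsin(-0.22281·0.99987 + 0.97486·0.01638·0.18224) = -12.70137°
λ₂ = λ₁ + atan2(sin θ sin δ cos φ₁, cos δ − sin φ₁ sin φ₂) = -0.93742°

12.701°S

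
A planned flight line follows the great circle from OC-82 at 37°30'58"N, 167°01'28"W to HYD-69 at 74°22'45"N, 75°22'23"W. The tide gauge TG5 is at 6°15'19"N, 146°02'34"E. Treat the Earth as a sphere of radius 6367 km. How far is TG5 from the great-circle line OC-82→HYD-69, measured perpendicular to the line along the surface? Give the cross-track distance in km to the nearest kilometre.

OC-82: φ = +37.51611°, λ = -167.02444°
HYD-69: φ = +74.37917°, λ = -75.37306°
TG5: φ = +6.25528°, λ = +146.04278°
δ₁₃ = central angle OC-82→TG5 = 0.921334 rad  (haversine)
θ₁₃ = bearing OC-82→TG5 = 245.762°,  θ₁₂ = bearing OC-82→HYD-69 = 19.300°
dₓₜ = R·arcsin(sin δ₁₃ · sin(θ₁₃ − θ₁₂)) = 6367·arcsin(0.79641·sin(226.462°)) = -3918.632 km
|dₓₜ| = 3918.632 km

3919 km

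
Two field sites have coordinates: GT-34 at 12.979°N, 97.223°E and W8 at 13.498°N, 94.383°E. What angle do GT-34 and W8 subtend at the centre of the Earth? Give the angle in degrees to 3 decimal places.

2.813°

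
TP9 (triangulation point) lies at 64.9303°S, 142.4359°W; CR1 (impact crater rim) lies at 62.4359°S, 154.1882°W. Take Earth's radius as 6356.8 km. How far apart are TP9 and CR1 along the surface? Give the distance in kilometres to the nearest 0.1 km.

Δφ = 2.4944°,  Δλ = -11.7523°
a = sin²(Δφ/2) + cos φ₁ cos φ₂ sin²(Δλ/2) = 0.002529
c = 2·arcsin(√a) = 0.100618 rad = 5.7650°
d = R·c = 6356.8 × 0.100618 = 639.6 km

639.6 km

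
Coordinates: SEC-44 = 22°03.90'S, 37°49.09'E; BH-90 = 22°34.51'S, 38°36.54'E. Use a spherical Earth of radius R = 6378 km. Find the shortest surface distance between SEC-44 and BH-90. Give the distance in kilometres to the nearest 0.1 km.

99.3 km

SEC-44: φ = -22.06500°, λ = +37.81817°
BH-90: φ = -22.57517°, λ = +38.60900°
Δφ = -0.5102°,  Δλ = 0.7908°
a = sin²(Δφ/2) + cos φ₁ cos φ₂ sin²(Δλ/2) = 0.000061
c = 2·arcsin(√a) = 0.015566 rad = 0.8919°
d = R·c = 6378 × 0.015566 = 99.3 km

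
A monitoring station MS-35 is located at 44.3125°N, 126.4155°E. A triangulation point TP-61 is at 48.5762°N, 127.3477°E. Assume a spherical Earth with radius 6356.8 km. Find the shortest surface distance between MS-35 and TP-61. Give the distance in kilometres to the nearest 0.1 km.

Δφ = 4.2637°,  Δλ = 0.9322°
a = sin²(Δφ/2) + cos φ₁ cos φ₂ sin²(Δλ/2) = 0.001415
c = 2·arcsin(√a) = 0.075254 rad = 4.3117°
d = R·c = 6356.8 × 0.075254 = 478.4 km

478.4 km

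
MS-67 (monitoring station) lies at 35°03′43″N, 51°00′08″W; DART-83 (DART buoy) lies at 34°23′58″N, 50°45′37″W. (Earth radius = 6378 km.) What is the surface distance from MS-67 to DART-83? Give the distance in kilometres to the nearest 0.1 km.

MS-67: φ = +35.06194°, λ = -51.00222°
DART-83: φ = +34.39944°, λ = -50.76028°
Δφ = -0.6625°,  Δλ = 0.2419°
a = sin²(Δφ/2) + cos φ₁ cos φ₂ sin²(Δλ/2) = 0.000036
c = 2·arcsin(√a) = 0.012072 rad = 0.6917°
d = R·c = 6378 × 0.012072 = 77.0 km

77.0 km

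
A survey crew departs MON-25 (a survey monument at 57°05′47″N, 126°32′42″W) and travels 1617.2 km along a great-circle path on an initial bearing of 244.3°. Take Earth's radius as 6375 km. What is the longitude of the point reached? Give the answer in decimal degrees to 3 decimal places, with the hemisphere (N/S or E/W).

MON-25: φ = +57.09639°, λ = -126.54500°
δ = d/R = 1617.2/6375 = 0.253678 rad
φ₂ = arcsin(sin φ₁ cos δ + cos φ₁ sin δ cos θ)
   = arcsin(0.83959·0.96800 + 0.54323·0.25097·-0.43366) = 48.90265°
λ₂ = λ₁ + atan2(sin θ sin δ cos φ₁, cos δ − sin φ₁ sin φ₂) = -146.66715°

146.667°W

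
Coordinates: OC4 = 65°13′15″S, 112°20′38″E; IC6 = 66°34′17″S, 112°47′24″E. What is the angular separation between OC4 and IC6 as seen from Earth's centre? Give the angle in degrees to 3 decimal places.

OC4: φ = -65.22083°, λ = +112.34389°
IC6: φ = -66.57139°, λ = +112.79000°
Δφ = -1.3506°,  Δλ = 0.4461°
a = sin²(Δφ/2) + cos φ₁ cos φ₂ sin²(Δλ/2) = 0.000141
c = 2·arcsin(√a) = 0.023785 rad = 1.3628°

1.363°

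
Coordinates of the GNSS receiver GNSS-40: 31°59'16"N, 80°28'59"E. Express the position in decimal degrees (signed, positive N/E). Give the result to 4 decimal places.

lat: 31.9878° N → +31.9878°
lon: 80.4831° E → +80.4831°

+31.9878°, +80.4831°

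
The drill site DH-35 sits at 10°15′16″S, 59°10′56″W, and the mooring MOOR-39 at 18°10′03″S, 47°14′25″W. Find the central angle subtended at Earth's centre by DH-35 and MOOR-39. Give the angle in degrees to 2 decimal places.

14.01°

DH-35: φ = -10.25444°, λ = -59.18222°
MOOR-39: φ = -18.16750°, λ = -47.24028°
Δφ = -7.9131°,  Δλ = 11.9419°
a = sin²(Δφ/2) + cos φ₁ cos φ₂ sin²(Δλ/2) = 0.014878
c = 2·arcsin(√a) = 0.244563 rad = 14.0124°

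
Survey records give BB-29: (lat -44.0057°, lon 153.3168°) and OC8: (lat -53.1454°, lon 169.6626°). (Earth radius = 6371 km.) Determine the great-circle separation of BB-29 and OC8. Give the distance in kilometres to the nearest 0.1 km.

Δφ = -9.1397°,  Δλ = 16.3458°
a = sin²(Δφ/2) + cos φ₁ cos φ₂ sin²(Δλ/2) = 0.015067
c = 2·arcsin(√a) = 0.246113 rad = 14.1012°
d = R·c = 6371 × 0.246113 = 1568.0 km

1568.0 km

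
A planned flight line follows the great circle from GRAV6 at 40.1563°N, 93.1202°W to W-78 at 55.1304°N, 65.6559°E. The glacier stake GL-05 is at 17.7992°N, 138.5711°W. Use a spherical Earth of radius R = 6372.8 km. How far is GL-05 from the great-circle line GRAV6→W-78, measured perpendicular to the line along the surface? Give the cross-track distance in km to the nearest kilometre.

4282 km

δ₁₃ = central angle GRAV6→GL-05 = 0.784664 rad  (haversine)
θ₁₃ = bearing GRAV6→GL-05 = 253.802°,  θ₁₂ = bearing GRAV6→W-78 = 12.036°
dₓₜ = R·arcsin(sin δ₁₃ · sin(θ₁₃ − θ₁₂)) = 6372.8·arcsin(0.70659·sin(241.766°)) = -4282.268 km
|dₓₜ| = 4282.268 km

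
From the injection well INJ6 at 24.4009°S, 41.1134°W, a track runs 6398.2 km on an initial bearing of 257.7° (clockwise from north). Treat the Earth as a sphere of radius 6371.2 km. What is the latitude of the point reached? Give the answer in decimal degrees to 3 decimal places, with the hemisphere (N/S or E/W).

δ = d/R = 6398.2/6371.2 = 1.004238 rad
φ₂ = arcsin(sin φ₁ cos δ + cos φ₁ sin δ cos θ)
   = arcsin(-0.41312·0.53673 + 0.91068·0.84375·-0.21303) = -22.67004°
λ₂ = λ₁ + atan2(sin θ sin δ cos φ₁, cos δ − sin φ₁ sin φ₂) = -104.41837°

22.670°S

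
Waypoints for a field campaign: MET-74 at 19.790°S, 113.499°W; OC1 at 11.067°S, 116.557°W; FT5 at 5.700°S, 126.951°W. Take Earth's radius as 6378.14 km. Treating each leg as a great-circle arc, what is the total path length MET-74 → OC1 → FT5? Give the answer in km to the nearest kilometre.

2316 km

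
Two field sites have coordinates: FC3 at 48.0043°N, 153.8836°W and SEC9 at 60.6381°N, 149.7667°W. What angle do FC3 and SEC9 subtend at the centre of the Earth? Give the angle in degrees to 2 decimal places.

12.85°

Δφ = 12.6338°,  Δλ = 4.1169°
a = sin²(Δφ/2) + cos φ₁ cos φ₂ sin²(Δλ/2) = 0.012529
c = 2·arcsin(√a) = 0.224339 rad = 12.8537°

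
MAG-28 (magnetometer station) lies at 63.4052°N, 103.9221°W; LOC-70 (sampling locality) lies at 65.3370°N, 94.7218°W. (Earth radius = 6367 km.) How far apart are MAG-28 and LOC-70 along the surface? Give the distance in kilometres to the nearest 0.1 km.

491.0 km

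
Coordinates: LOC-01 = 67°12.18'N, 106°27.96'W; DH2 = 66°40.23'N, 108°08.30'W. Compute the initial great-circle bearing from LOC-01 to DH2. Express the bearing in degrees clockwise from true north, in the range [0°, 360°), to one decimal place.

231.7°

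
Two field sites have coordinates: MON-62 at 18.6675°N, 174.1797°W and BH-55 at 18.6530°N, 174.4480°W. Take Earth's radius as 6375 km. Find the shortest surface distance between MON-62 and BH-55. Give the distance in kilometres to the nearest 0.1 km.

28.3 km

Δφ = -0.0145°,  Δλ = -0.2683°
a = sin²(Δφ/2) + cos φ₁ cos φ₂ sin²(Δλ/2) = 0.000005
c = 2·arcsin(√a) = 0.004444 rad = 0.2546°
d = R·c = 6375 × 0.004444 = 28.3 km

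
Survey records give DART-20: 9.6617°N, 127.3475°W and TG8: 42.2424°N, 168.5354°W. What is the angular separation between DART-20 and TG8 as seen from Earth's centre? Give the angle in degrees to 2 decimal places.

Δφ = 32.5807°,  Δλ = -41.1879°
a = sin²(Δφ/2) + cos φ₁ cos φ₂ sin²(Δλ/2) = 0.168977
c = 2·arcsin(√a) = 0.847251 rad = 48.5439°

48.54°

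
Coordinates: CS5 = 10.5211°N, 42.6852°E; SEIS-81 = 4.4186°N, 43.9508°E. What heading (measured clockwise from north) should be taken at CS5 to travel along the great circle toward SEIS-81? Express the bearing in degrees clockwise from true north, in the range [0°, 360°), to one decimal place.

Δλ = 1.2656°
y = sin Δλ · cos φ₂ = 0.022021
x = cos φ₁ sin φ₂ − sin φ₁ cos φ₂ cos Δλ = -0.106263
θ = atan2(y, x) = 168.2920° → 168.2920° (mod 360°)

168.3°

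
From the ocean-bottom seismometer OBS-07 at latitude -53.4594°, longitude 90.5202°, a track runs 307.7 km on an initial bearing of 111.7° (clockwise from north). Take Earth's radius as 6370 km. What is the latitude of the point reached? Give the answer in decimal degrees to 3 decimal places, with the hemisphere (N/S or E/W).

δ = d/R = 307.7/6370 = 0.048305 rad
φ₂ = arcsin(sin φ₁ cos δ + cos φ₁ sin δ cos θ)
   = arcsin(-0.80344·0.99883 + 0.59539·0.04829·-0.36975) = -54.40267°
λ₂ = λ₁ + atan2(sin θ sin δ cos φ₁, cos δ − sin φ₁ sin φ₂) = 94.94062°

54.403°S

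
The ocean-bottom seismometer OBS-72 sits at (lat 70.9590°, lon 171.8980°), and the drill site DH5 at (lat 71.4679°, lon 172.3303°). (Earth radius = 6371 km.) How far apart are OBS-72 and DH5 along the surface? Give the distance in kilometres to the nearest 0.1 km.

Δφ = 0.5089°,  Δλ = 0.4323°
a = sin²(Δφ/2) + cos φ₁ cos φ₂ sin²(Δλ/2) = 0.000021
c = 2·arcsin(√a) = 0.009208 rad = 0.5276°
d = R·c = 6371 × 0.009208 = 58.7 km

58.7 km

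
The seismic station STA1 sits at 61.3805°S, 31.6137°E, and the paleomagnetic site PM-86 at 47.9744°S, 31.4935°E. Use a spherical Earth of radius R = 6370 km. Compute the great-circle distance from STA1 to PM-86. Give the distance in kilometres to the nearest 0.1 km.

1490.5 km

Δφ = 13.4061°,  Δλ = -0.1202°
a = sin²(Δφ/2) + cos φ₁ cos φ₂ sin²(Δλ/2) = 0.013625
c = 2·arcsin(√a) = 0.233984 rad = 13.4063°
d = R·c = 6370 × 0.233984 = 1490.5 km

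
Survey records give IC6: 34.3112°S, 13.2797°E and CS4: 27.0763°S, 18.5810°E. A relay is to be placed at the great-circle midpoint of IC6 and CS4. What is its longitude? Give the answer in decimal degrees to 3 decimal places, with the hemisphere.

Bx = cos φ₂ cos Δλ = 0.886593,  By = cos φ₂ sin Δλ = 0.082267
φₘ = atan2(sin φ₁ + sin φ₂, √((cos φ₁ + Bx)² + By²)) = -30.72064°
λₘ = λ₁ + atan2(By, cos φ₁ + Bx) = 16.02990°

16.030°E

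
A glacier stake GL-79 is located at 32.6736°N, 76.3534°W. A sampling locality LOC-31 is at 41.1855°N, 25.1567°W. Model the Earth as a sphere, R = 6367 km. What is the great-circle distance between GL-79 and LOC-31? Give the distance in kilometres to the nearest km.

4578 km

Δφ = 8.5119°,  Δλ = 51.1967°
a = sin²(Δφ/2) + cos φ₁ cos φ₂ sin²(Δλ/2) = 0.123765
c = 2·arcsin(√a) = 0.718992 rad = 41.1952°
d = R·c = 6367 × 0.718992 = 4577.8 km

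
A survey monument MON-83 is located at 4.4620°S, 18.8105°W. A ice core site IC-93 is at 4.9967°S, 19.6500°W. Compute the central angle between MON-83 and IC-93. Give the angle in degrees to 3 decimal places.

0.993°

Δφ = -0.5347°,  Δλ = -0.8395°
a = sin²(Δφ/2) + cos φ₁ cos φ₂ sin²(Δλ/2) = 0.000075
c = 2·arcsin(√a) = 0.017330 rad = 0.9929°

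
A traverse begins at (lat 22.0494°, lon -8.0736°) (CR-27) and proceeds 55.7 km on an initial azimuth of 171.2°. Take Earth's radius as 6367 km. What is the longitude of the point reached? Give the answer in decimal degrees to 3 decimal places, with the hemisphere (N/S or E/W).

δ = d/R = 55.7/6367 = 0.008748 rad
φ₂ = arcsin(sin φ₁ cos δ + cos φ₁ sin δ cos θ)
   = arcsin(0.37541·0.99996 + 0.92686·0.00875·-0.98823) = 21.55404°
λ₂ = λ₁ + atan2(sin θ sin δ cos φ₁, cos δ − sin φ₁ sin φ₂) = -7.99115°

7.991°W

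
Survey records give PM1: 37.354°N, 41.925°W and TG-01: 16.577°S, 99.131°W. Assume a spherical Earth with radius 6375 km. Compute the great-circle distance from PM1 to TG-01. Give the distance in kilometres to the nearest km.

Δφ = -53.9310°,  Δλ = -57.2060°
a = sin²(Δφ/2) + cos φ₁ cos φ₂ sin²(Δλ/2) = 0.380232
c = 2·arcsin(√a) = 1.328908 rad = 76.1408°
d = R·c = 6375 × 1.328908 = 8471.8 km

8472 km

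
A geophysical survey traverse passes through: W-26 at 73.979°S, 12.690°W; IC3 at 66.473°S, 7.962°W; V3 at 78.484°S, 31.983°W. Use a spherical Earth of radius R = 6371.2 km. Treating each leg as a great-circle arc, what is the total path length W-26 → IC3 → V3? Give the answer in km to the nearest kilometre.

2385 km

W-26→IC3: c = 0.133844 rad, d = 852.74 km
IC3→V3: c = 0.240555 rad, d = 1532.62 km
Total = 852.74 + 1532.62 = 2385.37 km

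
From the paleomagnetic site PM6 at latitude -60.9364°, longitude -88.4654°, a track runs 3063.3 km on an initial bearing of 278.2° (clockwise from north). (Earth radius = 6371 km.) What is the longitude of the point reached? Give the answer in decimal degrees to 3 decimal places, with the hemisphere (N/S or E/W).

131.614°W

δ = d/R = 3063.3/6371 = 0.480819 rad
φ₂ = arcsin(sin φ₁ cos δ + cos φ₁ sin δ cos θ)
   = arcsin(-0.87408·0.88662 + 0.48578·0.46251·0.14263) = -47.98153°
λ₂ = λ₁ + atan2(sin θ sin δ cos φ₁, cos δ − sin φ₁ sin φ₂) = -131.61398°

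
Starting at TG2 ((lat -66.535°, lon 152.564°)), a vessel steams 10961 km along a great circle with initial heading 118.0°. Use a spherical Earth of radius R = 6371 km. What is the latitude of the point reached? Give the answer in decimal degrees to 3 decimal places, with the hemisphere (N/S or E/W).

2.756°S

δ = d/R = 10961/6371 = 1.720452 rad
φ₂ = arcsin(sin φ₁ cos δ + cos φ₁ sin δ cos θ)
   = arcsin(-0.91730·-0.14910 + 0.39819·0.98882·-0.46947) = -2.75590°
λ₂ = λ₁ + atan2(sin θ sin δ cos φ₁, cos δ − sin φ₁ sin φ₂) = -88.37338°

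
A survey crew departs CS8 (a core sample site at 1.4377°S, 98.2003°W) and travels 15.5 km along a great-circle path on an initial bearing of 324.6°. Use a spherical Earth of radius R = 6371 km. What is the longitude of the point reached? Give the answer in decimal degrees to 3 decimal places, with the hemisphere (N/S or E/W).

δ = d/R = 15.5/6371 = 0.002433 rad
φ₂ = arcsin(sin φ₁ cos δ + cos φ₁ sin δ cos θ)
   = arcsin(-0.02509·1.00000 + 0.99969·0.00243·0.81513) = -1.32407°
λ₂ = λ₁ + atan2(sin θ sin δ cos φ₁, cos δ − sin φ₁ sin φ₂) = -98.28107°

98.281°W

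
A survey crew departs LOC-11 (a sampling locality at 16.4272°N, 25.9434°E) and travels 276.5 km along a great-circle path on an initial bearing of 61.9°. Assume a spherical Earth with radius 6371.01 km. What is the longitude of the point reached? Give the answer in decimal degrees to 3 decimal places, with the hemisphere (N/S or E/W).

28.244°E

δ = d/R = 276.5/6371.01 = 0.043400 rad
φ₂ = arcsin(sin φ₁ cos δ + cos φ₁ sin δ cos θ)
   = arcsin(0.28280·0.99906 + 0.95918·0.04339·0.47101) = 17.58569°
λ₂ = λ₁ + atan2(sin θ sin δ cos φ₁, cos δ − sin φ₁ sin φ₂) = 28.24435°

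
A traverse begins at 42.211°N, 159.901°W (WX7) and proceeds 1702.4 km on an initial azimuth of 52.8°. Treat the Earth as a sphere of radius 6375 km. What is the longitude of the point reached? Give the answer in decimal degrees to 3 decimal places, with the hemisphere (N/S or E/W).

140.808°W

δ = d/R = 1702.4/6375 = 0.267043 rad
φ₂ = arcsin(sin φ₁ cos δ + cos φ₁ sin δ cos θ)
   = arcsin(0.67186·0.96456 + 0.74068·0.26388·0.60460) = 50.01545°
λ₂ = λ₁ + atan2(sin θ sin δ cos φ₁, cos δ − sin φ₁ sin φ₂) = -140.80810°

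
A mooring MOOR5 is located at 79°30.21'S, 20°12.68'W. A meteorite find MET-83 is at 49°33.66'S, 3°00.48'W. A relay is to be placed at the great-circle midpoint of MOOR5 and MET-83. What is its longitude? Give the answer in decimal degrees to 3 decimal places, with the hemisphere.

MOOR5: φ = -79.50350°, λ = -20.21133°
MET-83: φ = -49.56100°, λ = -3.00800°
Bx = cos φ₂ cos Δλ = 0.619619,  By = cos φ₂ sin Δλ = 0.191844
φₘ = atan2(sin φ₁ + sin φ₂, √((cos φ₁ + Bx)² + By²)) = -64.70351°
λₘ = λ₁ + atan2(By, cos φ₁ + Bx) = -6.75527°

6.755°W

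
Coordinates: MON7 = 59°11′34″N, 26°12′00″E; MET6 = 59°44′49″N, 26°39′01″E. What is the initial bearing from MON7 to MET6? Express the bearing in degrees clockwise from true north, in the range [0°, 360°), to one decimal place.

MON7: φ = +59.19278°, λ = +26.20000°
MET6: φ = +59.74694°, λ = +26.65028°
Δλ = 0.4503°
y = sin Δλ · cos φ₂ = 0.003959
x = cos φ₁ sin φ₂ − sin φ₁ cos φ₂ cos Δλ = 0.009685
θ = atan2(y, x) = 22.2351° → 22.2351° (mod 360°)

22.2°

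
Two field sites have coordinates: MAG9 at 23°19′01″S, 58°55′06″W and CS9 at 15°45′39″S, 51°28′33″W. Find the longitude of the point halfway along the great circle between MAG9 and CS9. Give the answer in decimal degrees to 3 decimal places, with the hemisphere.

MAG9: φ = -23.31694°, λ = -58.91833°
CS9: φ = -15.76083°, λ = -51.47583°
Bx = cos φ₂ cos Δλ = 0.954296,  By = cos φ₂ sin Δλ = 0.124661
φₘ = atan2(sin φ₁ + sin φ₂, √((cos φ₁ + Bx)² + By²)) = -19.57701°
λₘ = λ₁ + atan2(By, cos φ₁ + Bx) = -55.10975°

55.110°W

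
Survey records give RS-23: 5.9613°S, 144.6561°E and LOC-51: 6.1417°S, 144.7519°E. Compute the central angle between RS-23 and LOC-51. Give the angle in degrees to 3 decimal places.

0.204°

Δφ = -0.1804°,  Δλ = 0.0958°
a = sin²(Δφ/2) + cos φ₁ cos φ₂ sin²(Δλ/2) = 0.000003
c = 2·arcsin(√a) = 0.003561 rad = 0.2040°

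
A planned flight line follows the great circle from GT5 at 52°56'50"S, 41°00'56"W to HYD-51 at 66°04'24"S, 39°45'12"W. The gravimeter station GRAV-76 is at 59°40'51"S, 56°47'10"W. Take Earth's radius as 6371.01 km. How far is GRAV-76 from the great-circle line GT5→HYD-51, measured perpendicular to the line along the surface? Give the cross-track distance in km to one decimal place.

GT5: φ = -52.94722°, λ = -41.01556°
HYD-51: φ = -66.07333°, λ = -39.75333°
GRAV-76: φ = -59.68083°, λ = -56.78611°
δ₁₃ = central angle GT5→GRAV-76 = 0.191855 rad  (haversine)
θ₁₃ = bearing GT5→GRAV-76 = 226.016°,  θ₁₂ = bearing GT5→HYD-51 = 177.748°
dₓₜ = R·arcsin(sin δ₁₃ · sin(θ₁₃ − θ₁₂)) = 6371.01·arcsin(0.19068·sin(48.268°)) = 909.679 km
|dₓₜ| = 909.679 km

909.7 km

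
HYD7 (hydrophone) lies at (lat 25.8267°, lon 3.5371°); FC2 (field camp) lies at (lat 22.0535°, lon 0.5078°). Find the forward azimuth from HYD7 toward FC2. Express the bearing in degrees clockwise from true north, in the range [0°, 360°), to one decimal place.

216.9°

Δλ = -3.0293°
y = sin Δλ · cos φ₂ = -0.048980
x = cos φ₁ sin φ₂ − sin φ₁ cos φ₂ cos Δλ = -0.065243
θ = atan2(y, x) = -143.1032° → 216.8968° (mod 360°)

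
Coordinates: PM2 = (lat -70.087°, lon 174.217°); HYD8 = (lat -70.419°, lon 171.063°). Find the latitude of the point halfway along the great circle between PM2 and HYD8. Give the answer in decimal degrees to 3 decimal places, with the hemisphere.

70.260°S

Bx = cos φ₂ cos Δλ = 0.334632,  By = cos φ₂ sin Δλ = -0.018439
φₘ = atan2(sin φ₁ + sin φ₂, √((cos φ₁ + Bx)² + By²)) = -70.25990°
λₘ = λ₁ + atan2(By, cos φ₁ + Bx) = 172.65273°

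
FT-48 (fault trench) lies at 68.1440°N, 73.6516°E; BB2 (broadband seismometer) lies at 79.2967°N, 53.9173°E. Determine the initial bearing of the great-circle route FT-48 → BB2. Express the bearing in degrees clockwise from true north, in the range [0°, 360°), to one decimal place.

Δλ = -19.7343°
y = sin Δλ · cos φ₂ = -0.062711
x = cos φ₁ sin φ₂ − sin φ₁ cos φ₂ cos Δλ = 0.203548
θ = atan2(y, x) = -17.1235° → 342.8765° (mod 360°)

342.9°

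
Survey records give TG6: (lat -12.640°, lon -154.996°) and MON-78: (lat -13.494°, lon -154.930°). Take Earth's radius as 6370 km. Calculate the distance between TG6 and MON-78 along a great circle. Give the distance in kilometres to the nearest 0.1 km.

Δφ = -0.8540°,  Δλ = 0.0660°
a = sin²(Δφ/2) + cos φ₁ cos φ₂ sin²(Δλ/2) = 0.000056
c = 2·arcsin(√a) = 0.014947 rad = 0.8564°
d = R·c = 6370 × 0.014947 = 95.2 km

95.2 km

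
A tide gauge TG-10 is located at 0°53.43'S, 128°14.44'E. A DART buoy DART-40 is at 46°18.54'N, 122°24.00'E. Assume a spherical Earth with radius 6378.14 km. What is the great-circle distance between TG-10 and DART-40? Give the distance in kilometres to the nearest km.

5285 km

TG-10: φ = -0.89050°, λ = +128.24067°
DART-40: φ = +46.30900°, λ = +122.40000°
Δφ = 47.1995°,  Δλ = -5.8407°
a = sin²(Δφ/2) + cos φ₁ cos φ₂ sin²(Δλ/2) = 0.162069
c = 2·arcsin(√a) = 0.828662 rad = 47.4789°
d = R·c = 6378.14 × 0.828662 = 5285.3 km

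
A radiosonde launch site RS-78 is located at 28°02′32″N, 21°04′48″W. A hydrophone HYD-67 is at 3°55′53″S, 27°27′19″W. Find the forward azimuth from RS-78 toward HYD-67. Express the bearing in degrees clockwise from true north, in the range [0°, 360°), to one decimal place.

191.9°

RS-78: φ = +28.04222°, λ = -21.08000°
HYD-67: φ = -3.93139°, λ = -27.45528°
Δλ = -6.3753°
y = sin Δλ · cos φ₂ = -0.110779
x = cos φ₁ sin φ₂ − sin φ₁ cos φ₂ cos Δλ = -0.526628
θ = atan2(y, x) = -168.1207° → 191.8793° (mod 360°)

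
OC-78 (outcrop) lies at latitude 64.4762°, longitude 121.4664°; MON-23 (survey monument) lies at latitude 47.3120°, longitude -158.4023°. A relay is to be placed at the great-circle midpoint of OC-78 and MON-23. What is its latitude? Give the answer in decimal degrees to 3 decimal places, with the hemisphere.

62.198°N

Bx = cos φ₂ cos Δλ = 0.116204,  By = cos φ₂ sin Δλ = 0.667973
φₘ = atan2(sin φ₁ + sin φ₂, √((cos φ₁ + Bx)² + By²)) = 62.19768°
λₘ = λ₁ + atan2(By, cos φ₁ + Bx) = 172.14791°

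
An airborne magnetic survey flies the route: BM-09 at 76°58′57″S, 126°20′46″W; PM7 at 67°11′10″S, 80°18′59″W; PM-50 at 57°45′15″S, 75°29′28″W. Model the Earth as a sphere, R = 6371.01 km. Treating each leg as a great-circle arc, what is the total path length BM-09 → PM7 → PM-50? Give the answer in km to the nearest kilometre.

2914 km

BM-09: φ = -76.98250°, λ = -126.34611°
PM7: φ = -67.18611°, λ = -80.31639°
PM-50: φ = -57.75417°, λ = -75.49111°
BM-09→PM7: c = 0.288337 rad, d = 1837.00 km
PM7→PM-50: c = 0.169034 rad, d = 1076.92 km
Total = 1837.00 + 1076.92 = 2913.91 km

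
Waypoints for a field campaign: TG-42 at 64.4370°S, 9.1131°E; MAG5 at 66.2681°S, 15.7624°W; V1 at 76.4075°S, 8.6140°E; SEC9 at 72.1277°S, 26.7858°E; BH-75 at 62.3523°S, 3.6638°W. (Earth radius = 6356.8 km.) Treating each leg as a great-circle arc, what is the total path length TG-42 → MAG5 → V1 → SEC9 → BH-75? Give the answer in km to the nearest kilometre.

4943 km

TG-42→MAG5: c = 0.182584 rad, d = 1160.65 km
MAG5→V1: c = 0.219756 rad, d = 1396.95 km
V1→SEC9: c = 0.113071 rad, d = 718.77 km
SEC9→BH-75: c = 0.262135 rad, d = 1666.34 km
Total = 1160.65 + 1396.95 + 718.77 + 1666.34 = 4942.71 km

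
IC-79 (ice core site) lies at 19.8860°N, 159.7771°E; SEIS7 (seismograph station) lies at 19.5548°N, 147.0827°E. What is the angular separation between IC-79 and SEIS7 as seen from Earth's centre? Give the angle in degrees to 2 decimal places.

11.95°

Δφ = -0.3312°,  Δλ = -12.6944°
a = sin²(Δφ/2) + cos φ₁ cos φ₂ sin²(Δλ/2) = 0.010839
c = 2·arcsin(√a) = 0.208596 rad = 11.9517°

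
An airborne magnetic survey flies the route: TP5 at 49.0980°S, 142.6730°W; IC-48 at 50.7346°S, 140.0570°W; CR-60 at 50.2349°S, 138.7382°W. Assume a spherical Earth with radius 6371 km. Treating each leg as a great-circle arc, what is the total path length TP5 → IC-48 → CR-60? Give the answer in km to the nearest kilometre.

370 km

TP5→IC-48: c = 0.040986 rad, d = 261.12 km
IC-48→CR-60: c = 0.017045 rad, d = 108.60 km
Total = 261.12 + 108.60 = 369.72 km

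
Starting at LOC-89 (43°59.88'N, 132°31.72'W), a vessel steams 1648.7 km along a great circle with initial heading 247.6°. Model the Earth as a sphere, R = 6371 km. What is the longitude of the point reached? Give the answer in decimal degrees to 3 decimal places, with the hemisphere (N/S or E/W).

149.753°W

LOC-89: φ = +43.99800°, λ = -132.52867°
δ = d/R = 1648.7/6371 = 0.258782 rad
φ₂ = arcsin(sin φ₁ cos δ + cos φ₁ sin δ cos θ)
   = arcsin(0.69463·0.96670 + 0.71936·0.25590·-0.38107) = 36.96688°
λ₂ = λ₁ + atan2(sin θ sin δ cos φ₁, cos δ − sin φ₁ sin φ₂) = -149.75333°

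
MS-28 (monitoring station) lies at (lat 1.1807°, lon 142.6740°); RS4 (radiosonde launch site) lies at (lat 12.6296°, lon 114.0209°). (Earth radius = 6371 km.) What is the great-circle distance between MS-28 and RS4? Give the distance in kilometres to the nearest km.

3404 km

Δφ = 11.4489°,  Δλ = -28.6531°
a = sin²(Δφ/2) + cos φ₁ cos φ₂ sin²(Δλ/2) = 0.069685
c = 2·arcsin(√a) = 0.534292 rad = 30.6127°
d = R·c = 6371 × 0.534292 = 3404.0 km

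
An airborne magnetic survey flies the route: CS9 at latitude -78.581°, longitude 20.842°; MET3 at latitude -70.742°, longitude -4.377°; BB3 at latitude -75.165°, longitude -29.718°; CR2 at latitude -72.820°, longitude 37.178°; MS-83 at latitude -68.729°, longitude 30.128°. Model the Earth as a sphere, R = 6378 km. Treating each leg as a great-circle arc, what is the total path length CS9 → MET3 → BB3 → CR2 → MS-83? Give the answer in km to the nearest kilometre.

CS9→MET3: c = 0.176688 rad, d = 1126.91 km
MET3→BB3: c = 0.149161 rad, d = 951.35 km
BB3→CR2: c = 0.307108 rad, d = 1958.73 km
CR2→MS-83: c = 0.081976 rad, d = 522.84 km
Total = 1126.91 + 951.35 + 1958.73 + 522.84 = 4559.84 km

4560 km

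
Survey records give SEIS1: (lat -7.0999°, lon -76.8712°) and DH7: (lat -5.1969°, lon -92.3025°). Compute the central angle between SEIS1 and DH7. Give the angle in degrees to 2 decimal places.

Δφ = 1.9030°,  Δλ = -15.4313°
a = sin²(Δφ/2) + cos φ₁ cos φ₂ sin²(Δλ/2) = 0.018089
c = 2·arcsin(√a) = 0.269808 rad = 15.4588°

15.46°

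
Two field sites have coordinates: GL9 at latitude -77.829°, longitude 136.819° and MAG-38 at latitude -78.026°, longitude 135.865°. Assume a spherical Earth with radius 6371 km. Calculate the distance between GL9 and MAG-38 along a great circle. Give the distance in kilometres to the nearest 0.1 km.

31.2 km

Δφ = -0.1970°,  Δλ = -0.9540°
a = sin²(Δφ/2) + cos φ₁ cos φ₂ sin²(Δλ/2) = 0.000006
c = 2·arcsin(√a) = 0.004894 rad = 0.2804°
d = R·c = 6371 × 0.004894 = 31.2 km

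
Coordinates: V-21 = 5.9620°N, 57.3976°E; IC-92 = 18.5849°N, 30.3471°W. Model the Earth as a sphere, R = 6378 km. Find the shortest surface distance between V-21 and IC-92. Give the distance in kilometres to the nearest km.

9570 km

Δφ = 12.6229°,  Δλ = -87.7447°
a = sin²(Δφ/2) + cos φ₁ cos φ₂ sin²(Δλ/2) = 0.464899
c = 2·arcsin(√a) = 1.500536 rad = 85.9744°
d = R·c = 6378 × 1.500536 = 9570.4 km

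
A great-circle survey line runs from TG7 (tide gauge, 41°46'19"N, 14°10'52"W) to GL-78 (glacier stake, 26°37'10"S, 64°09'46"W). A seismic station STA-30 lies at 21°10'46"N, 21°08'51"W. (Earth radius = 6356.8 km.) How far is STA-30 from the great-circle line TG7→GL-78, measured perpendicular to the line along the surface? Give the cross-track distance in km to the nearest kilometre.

1008 km

TG7: φ = +41.77194°, λ = -14.18111°
GL-78: φ = -26.61944°, λ = -64.16278°
STA-30: φ = +21.17944°, λ = -21.14750°
δ₁₃ = central angle TG7→STA-30 = 0.373731 rad  (haversine)
θ₁₃ = bearing TG7→STA-30 = 198.045°,  θ₁₂ = bearing TG7→GL-78 = 223.673°
dₓₜ = R·arcsin(sin δ₁₃ · sin(θ₁₃ − θ₁₂)) = 6356.8·arcsin(0.36509·sin(-25.628°)) = -1008.028 km
|dₓₜ| = 1008.028 km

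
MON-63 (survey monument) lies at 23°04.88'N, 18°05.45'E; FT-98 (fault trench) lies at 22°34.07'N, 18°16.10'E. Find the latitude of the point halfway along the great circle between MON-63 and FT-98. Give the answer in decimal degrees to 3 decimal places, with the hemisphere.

MON-63: φ = +23.08133°, λ = +18.09083°
FT-98: φ = +22.56783°, λ = +18.26833°
Bx = cos φ₂ cos Δλ = 0.923421,  By = cos φ₂ sin Δλ = 0.002861
φₘ = atan2(sin φ₁ + sin φ₂, √((cos φ₁ + Bx)² + By²)) = 22.82461°
λₘ = λ₁ + atan2(By, cos φ₁ + Bx) = 18.17975°

22.825°N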